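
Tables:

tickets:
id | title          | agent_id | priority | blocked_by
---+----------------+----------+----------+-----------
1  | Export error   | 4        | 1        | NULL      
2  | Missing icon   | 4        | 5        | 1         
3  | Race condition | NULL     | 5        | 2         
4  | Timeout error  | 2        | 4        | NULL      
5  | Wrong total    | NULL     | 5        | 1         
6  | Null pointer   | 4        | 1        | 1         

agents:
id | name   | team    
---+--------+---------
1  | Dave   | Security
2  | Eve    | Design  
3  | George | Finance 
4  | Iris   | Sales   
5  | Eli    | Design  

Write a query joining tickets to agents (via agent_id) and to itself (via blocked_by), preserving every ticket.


Two LEFT JOINs from the same base table tickets: one to agents via agent_id, one to tickets itself via blocked_by. Both are LEFT so every ticket is preserved.
Match against agents:
  - ticket 1 (Export error): agent_id=4 -> matches Iris
  - ticket 2 (Missing icon): agent_id=4 -> matches Iris
  - ticket 3 (Race condition): agent_id=NULL, no match -> kept with NULL
  - ticket 4 (Timeout error): agent_id=2 -> matches Eve
  - ticket 5 (Wrong total): agent_id=NULL, no match -> kept with NULL
  - ticket 6 (Null pointer): agent_id=4 -> matches Iris
Match against tickets (self):
  - ticket 1 (Export error): blocked_by=NULL -> NULL
  - ticket 2 (Missing icon): blocked_by=1 -> Export error
  - ticket 3 (Race condition): blocked_by=2 -> Missing icon
  - ticket 4 (Timeout error): blocked_by=NULL -> NULL
  - ticket 5 (Wrong total): blocked_by=1 -> Export error
  - ticket 6 (Null pointer): blocked_by=1 -> Export error

SQL:
SELECT a.title, b.name AS agent, c.title AS blocked_by
FROM tickets a
LEFT JOIN agents b ON a.agent_id = b.id
LEFT JOIN tickets c ON a.blocked_by = c.id

Result:
title          | agent | blocked_by  
---------------+-------+-------------
Export error   | Iris  | NULL        
Missing icon   | Iris  | Export error
Race condition | NULL  | Missing icon
Timeout error  | Eve   | NULL        
Wrong total    | NULL  | Export error
Null pointer   | Iris  | Export error


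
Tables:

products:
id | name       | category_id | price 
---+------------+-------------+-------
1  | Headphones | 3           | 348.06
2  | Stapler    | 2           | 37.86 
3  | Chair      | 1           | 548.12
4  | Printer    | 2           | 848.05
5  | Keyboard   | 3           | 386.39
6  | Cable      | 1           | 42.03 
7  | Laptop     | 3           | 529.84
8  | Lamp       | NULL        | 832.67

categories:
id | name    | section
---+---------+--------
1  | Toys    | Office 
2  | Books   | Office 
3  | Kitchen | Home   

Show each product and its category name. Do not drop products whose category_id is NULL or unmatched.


LEFT JOIN keeps every row from products (the left table); where category_id has no match in categories, the category columns become NULL. Walk through each product:
  - product 1 (Headphones): category_id=3 -> matches Kitchen
  - product 2 (Stapler): category_id=2 -> matches Books
  - product 3 (Chair): category_id=1 -> matches Toys
  - product 4 (Printer): category_id=2 -> matches Books
  - product 5 (Keyboard): category_id=3 -> matches Kitchen
  - product 6 (Cable): category_id=1 -> matches Toys
  - product 7 (Laptop): category_id=3 -> matches Kitchen
  - product 8 (Lamp): category_id=NULL, no match -> kept with NULL
All 8 rows appear; 1 has NULL category.

SQL:
SELECT a.name, b.name AS category
FROM products a
LEFT JOIN categories b ON a.category_id = b.id

Result:
name       | category
-----------+---------
Headphones | Kitchen 
Stapler    | Books   
Chair      | Toys    
Printer    | Books   
Keyboard   | Kitchen 
Cable      | Toys    
Laptop     | Kitchen 
Lamp       | NULL    


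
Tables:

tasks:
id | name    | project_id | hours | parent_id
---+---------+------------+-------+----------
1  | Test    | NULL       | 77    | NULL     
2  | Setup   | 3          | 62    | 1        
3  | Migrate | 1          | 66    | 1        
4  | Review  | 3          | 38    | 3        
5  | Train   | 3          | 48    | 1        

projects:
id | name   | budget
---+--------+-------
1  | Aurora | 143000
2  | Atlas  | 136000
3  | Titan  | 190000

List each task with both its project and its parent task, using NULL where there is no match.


Two LEFT JOINs from the same base table tasks: one to projects via project_id, one to tasks itself via parent_id. Both are LEFT so every task is preserved.
Match against projects:
  - task 1 (Test): project_id=NULL, no match -> kept with NULL
  - task 2 (Setup): project_id=3 -> matches Titan
  - task 3 (Migrate): project_id=1 -> matches Aurora
  - task 4 (Review): project_id=3 -> matches Titan
  - task 5 (Train): project_id=3 -> matches Titan
Match against tasks (self):
  - task 1 (Test): parent_id=NULL -> NULL
  - task 2 (Setup): parent_id=1 -> Test
  - task 3 (Migrate): parent_id=1 -> Test
  - task 4 (Review): parent_id=3 -> Migrate
  - task 5 (Train): parent_id=1 -> Test

SQL:
SELECT a.name, b.name AS project, c.name AS parent
FROM tasks a
LEFT JOIN projects b ON a.project_id = b.id
LEFT JOIN tasks c ON a.parent_id = c.id

Result:
name    | project | parent 
--------+---------+--------
Test    | NULL    | NULL   
Setup   | Titan   | Test   
Migrate | Aurora  | Test   
Review  | Titan   | Migrate
Train   | Titan   | Test   


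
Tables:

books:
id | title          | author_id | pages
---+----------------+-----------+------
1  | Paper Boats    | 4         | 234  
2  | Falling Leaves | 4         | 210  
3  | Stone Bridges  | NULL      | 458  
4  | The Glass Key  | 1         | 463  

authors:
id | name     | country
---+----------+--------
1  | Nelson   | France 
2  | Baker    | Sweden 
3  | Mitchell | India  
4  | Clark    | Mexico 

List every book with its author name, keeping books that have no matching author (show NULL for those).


LEFT JOIN keeps every row from books (the left table); where author_id has no match in authors, the author columns become NULL. Walk through each book:
  - book 1 (Paper Boats): author_id=4 -> matches Clark
  - book 2 (Falling Leaves): author_id=4 -> matches Clark
  - book 3 (Stone Bridges): author_id=NULL, no match -> kept with NULL
  - book 4 (The Glass Key): author_id=1 -> matches Nelson
All 4 rows appear; 1 has NULL author.

SQL:
SELECT a.title, b.name AS author
FROM books a
LEFT JOIN authors b ON a.author_id = b.id

Result:
title          | author
---------------+-------
Paper Boats    | Clark 
Falling Leaves | Clark 
Stone Bridges  | NULL  
The Glass Key  | Nelson


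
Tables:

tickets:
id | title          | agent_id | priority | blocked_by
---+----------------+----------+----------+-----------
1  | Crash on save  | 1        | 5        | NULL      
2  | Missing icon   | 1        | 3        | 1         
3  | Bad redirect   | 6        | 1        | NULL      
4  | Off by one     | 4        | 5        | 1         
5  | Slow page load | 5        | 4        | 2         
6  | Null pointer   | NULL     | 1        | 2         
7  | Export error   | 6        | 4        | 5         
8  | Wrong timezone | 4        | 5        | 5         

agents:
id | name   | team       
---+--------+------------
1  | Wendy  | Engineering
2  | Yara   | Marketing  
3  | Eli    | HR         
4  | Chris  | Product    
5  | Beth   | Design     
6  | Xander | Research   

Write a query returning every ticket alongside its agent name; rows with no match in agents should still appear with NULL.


LEFT JOIN keeps every row from tickets (the left table); where agent_id has no match in agents, the agent columns become NULL. Walk through each ticket:
  - ticket 1 (Crash on save): agent_id=1 -> matches Wendy
  - ticket 2 (Missing icon): agent_id=1 -> matches Wendy
  - ticket 3 (Bad redirect): agent_id=6 -> matches Xander
  - ticket 4 (Off by one): agent_id=4 -> matches Chris
  - ticket 5 (Slow page load): agent_id=5 -> matches Beth
  - ticket 6 (Null pointer): agent_id=NULL, no match -> kept with NULL
  - ticket 7 (Export error): agent_id=6 -> matches Xander
  - ticket 8 (Wrong timezone): agent_id=4 -> matches Chris
All 8 rows appear; 1 has NULL agent.

SQL:
SELECT a.title, b.name AS agent
FROM tickets a
LEFT JOIN agents b ON a.agent_id = b.id

Result:
title          | agent 
---------------+-------
Crash on save  | Wendy 
Missing icon   | Wendy 
Bad redirect   | Xander
Off by one     | Chris 
Slow page load | Beth  
Null pointer   | NULL  
Export error   | Xander
Wrong timezone | Chris 


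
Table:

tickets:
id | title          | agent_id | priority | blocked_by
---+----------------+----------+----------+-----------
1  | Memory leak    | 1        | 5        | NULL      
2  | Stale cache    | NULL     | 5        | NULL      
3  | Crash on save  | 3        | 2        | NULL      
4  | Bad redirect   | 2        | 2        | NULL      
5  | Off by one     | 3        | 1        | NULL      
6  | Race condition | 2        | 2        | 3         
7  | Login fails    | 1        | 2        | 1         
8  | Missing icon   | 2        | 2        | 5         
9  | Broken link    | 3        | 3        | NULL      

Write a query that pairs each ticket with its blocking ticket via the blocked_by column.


This is a self-join: tickets is joined to a second copy of itself, matching each row's blocked_by to another row's id. Use LEFT JOIN so rows with blocked_by=NULL are kept.
  - ticket 1 (Memory leak): blocked_by=NULL -> NULL
  - ticket 2 (Stale cache): blocked_by=NULL -> NULL
  - ticket 3 (Crash on save): blocked_by=NULL -> NULL
  - ticket 4 (Bad redirect): blocked_by=NULL -> NULL
  - ticket 5 (Off by one): blocked_by=NULL -> NULL
  - ticket 6 (Race condition): blocked_by=3 -> Crash on save
  - ticket 7 (Login fails): blocked_by=1 -> Memory leak
  - ticket 8 (Missing icon): blocked_by=5 -> Off by one
  - ticket 9 (Broken link): blocked_by=NULL -> NULL

SQL:
SELECT a.title AS item, b.title AS blocked_by
FROM tickets a
LEFT JOIN tickets b ON a.blocked_by = b.id

Result:
item           | blocked_by   
---------------+--------------
Memory leak    | NULL         
Stale cache    | NULL         
Crash on save  | NULL         
Bad redirect   | NULL         
Off by one     | NULL         
Race condition | Crash on save
Login fails    | Memory leak  
Missing icon   | Off by one   
Broken link    | NULL         


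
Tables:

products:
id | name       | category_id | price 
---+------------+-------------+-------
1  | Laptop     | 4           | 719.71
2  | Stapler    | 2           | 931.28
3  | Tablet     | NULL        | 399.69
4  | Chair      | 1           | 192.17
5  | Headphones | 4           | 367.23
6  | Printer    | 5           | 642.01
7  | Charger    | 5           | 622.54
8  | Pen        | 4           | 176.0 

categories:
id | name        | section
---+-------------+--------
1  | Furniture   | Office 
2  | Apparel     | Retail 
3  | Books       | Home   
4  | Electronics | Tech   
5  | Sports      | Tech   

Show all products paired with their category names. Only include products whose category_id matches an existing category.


INNER JOIN keeps only products rows whose category_id matches an id in categories. Walk through each product:
  - product 1 (Laptop): category_id=4 -> matches Electronics
  - product 2 (Stapler): category_id=2 -> matches Apparel
  - product 3 (Tablet): category_id=NULL, no match -> dropped
  - product 4 (Chair): category_id=1 -> matches Furniture
  - product 5 (Headphones): category_id=4 -> matches Electronics
  - product 6 (Printer): category_id=5 -> matches Sports
  - product 7 (Charger): category_id=5 -> matches Sports
  - product 8 (Pen): category_id=4 -> matches Electronics
So 1 of 8 rows is dropped.

SQL:
SELECT a.name, b.name AS category
FROM products a
INNER JOIN categories b ON a.category_id = b.id

Result:
name       | category   
-----------+------------
Laptop     | Electronics
Stapler    | Apparel    
Chair      | Furniture  
Headphones | Electronics
Printer    | Sports     
Charger    | Sports     
Pen        | Electronics


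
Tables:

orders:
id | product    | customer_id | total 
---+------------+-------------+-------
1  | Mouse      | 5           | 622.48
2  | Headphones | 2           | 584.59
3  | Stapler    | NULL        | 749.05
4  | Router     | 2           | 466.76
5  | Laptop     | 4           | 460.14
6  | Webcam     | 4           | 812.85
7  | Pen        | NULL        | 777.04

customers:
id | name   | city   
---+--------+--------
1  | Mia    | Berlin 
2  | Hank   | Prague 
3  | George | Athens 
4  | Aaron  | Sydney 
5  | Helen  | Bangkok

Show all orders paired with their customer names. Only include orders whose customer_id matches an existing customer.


INNER JOIN keeps only orders rows whose customer_id matches an id in customers. Walk through each order:
  - order 1 (Mouse): customer_id=5 -> matches Helen
  - order 2 (Headphones): customer_id=2 -> matches Hank
  - order 3 (Stapler): customer_id=NULL, no match -> dropped
  - order 4 (Router): customer_id=2 -> matches Hank
  - order 5 (Laptop): customer_id=4 -> matches Aaron
  - order 6 (Webcam): customer_id=4 -> matches Aaron
  - order 7 (Pen): customer_id=NULL, no match -> dropped
So 2 of 7 rows are dropped.

SQL:
SELECT a.product, b.name AS customer
FROM orders a
INNER JOIN customers b ON a.customer_id = b.id

Result:
product    | customer
-----------+---------
Mouse      | Helen   
Headphones | Hank    
Router     | Hank    
Laptop     | Aaron   
Webcam     | Aaron   


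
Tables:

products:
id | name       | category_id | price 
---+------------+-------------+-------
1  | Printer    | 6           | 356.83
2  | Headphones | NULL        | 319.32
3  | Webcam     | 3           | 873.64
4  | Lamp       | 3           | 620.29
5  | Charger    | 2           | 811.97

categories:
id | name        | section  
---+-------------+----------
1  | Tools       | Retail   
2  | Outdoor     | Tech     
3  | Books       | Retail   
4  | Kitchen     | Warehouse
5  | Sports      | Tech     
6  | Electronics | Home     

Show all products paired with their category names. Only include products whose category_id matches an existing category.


INNER JOIN keeps only products rows whose category_id matches an id in categories. Walk through each product:
  - product 1 (Printer): category_id=6 -> matches Electronics
  - product 2 (Headphones): category_id=NULL, no match -> dropped
  - product 3 (Webcam): category_id=3 -> matches Books
  - product 4 (Lamp): category_id=3 -> matches Books
  - product 5 (Charger): category_id=2 -> matches Outdoor
So 1 of 5 rows is dropped.

SQL:
SELECT a.name, b.name AS category
FROM products a
INNER JOIN categories b ON a.category_id = b.id

Result:
name    | category   
--------+------------
Printer | Electronics
Webcam  | Books      
Lamp    | Books      
Charger | Outdoor    


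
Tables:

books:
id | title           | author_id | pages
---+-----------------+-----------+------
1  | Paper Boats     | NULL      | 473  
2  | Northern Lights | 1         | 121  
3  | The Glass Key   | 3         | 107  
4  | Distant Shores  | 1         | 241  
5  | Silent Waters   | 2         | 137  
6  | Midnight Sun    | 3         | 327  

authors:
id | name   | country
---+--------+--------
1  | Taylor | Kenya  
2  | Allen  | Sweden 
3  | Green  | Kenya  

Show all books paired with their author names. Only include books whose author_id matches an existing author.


INNER JOIN keeps only books rows whose author_id matches an id in authors. Walk through each book:
  - book 1 (Paper Boats): author_id=NULL, no match -> dropped
  - book 2 (Northern Lights): author_id=1 -> matches Taylor
  - book 3 (The Glass Key): author_id=3 -> matches Green
  - book 4 (Distant Shores): author_id=1 -> matches Taylor
  - book 5 (Silent Waters): author_id=2 -> matches Allen
  - book 6 (Midnight Sun): author_id=3 -> matches Green
So 1 of 6 rows is dropped.

SQL:
SELECT a.title, b.name AS author
FROM books a
INNER JOIN authors b ON a.author_id = b.id

Result:
title           | author
----------------+-------
Northern Lights | Taylor
The Glass Key   | Green 
Distant Shores  | Taylor
Silent Waters   | Allen 
Midnight Sun    | Green 


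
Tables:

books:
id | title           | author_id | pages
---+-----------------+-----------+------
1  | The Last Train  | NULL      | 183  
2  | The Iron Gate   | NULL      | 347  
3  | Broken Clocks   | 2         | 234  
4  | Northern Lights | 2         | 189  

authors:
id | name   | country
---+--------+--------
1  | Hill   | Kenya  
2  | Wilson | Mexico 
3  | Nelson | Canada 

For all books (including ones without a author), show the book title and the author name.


LEFT JOIN keeps every row from books (the left table); where author_id has no match in authors, the author columns become NULL. Walk through each book:
  - book 1 (The Last Train): author_id=NULL, no match -> kept with NULL
  - book 2 (The Iron Gate): author_id=NULL, no match -> kept with NULL
  - book 3 (Broken Clocks): author_id=2 -> matches Wilson
  - book 4 (Northern Lights): author_id=2 -> matches Wilson
All 4 rows appear; 2 have NULL author.

SQL:
SELECT a.title, b.name AS author
FROM books a
LEFT JOIN authors b ON a.author_id = b.id

Result:
title           | author
----------------+-------
The Last Train  | NULL  
The Iron Gate   | NULL  
Broken Clocks   | Wilson
Northern Lights | Wilson


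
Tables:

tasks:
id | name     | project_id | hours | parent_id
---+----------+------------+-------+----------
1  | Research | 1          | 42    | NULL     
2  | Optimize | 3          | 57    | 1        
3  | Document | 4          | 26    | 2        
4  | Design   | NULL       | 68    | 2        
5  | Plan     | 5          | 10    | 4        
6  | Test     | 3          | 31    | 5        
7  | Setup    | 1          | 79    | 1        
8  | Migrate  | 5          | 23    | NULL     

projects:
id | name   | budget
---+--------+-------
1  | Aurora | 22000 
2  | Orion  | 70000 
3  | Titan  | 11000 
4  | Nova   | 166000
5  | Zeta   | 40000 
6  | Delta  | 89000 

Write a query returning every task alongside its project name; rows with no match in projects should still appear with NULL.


LEFT JOIN keeps every row from tasks (the left table); where project_id has no match in projects, the project columns become NULL. Walk through each task:
  - task 1 (Research): project_id=1 -> matches Aurora
  - task 2 (Optimize): project_id=3 -> matches Titan
  - task 3 (Document): project_id=4 -> matches Nova
  - task 4 (Design): project_id=NULL, no match -> kept with NULL
  - task 5 (Plan): project_id=5 -> matches Zeta
  - task 6 (Test): project_id=3 -> matches Titan
  - task 7 (Setup): project_id=1 -> matches Aurora
  - task 8 (Migrate): project_id=5 -> matches Zeta
All 8 rows appear; 1 has NULL project.

SQL:
SELECT a.name, b.name AS project
FROM tasks a
LEFT JOIN projects b ON a.project_id = b.id

Result:
name     | project
---------+--------
Research | Aurora 
Optimize | Titan  
Document | Nova   
Design   | NULL   
Plan     | Zeta   
Test     | Titan  
Setup    | Aurora 
Migrate  | Zeta   


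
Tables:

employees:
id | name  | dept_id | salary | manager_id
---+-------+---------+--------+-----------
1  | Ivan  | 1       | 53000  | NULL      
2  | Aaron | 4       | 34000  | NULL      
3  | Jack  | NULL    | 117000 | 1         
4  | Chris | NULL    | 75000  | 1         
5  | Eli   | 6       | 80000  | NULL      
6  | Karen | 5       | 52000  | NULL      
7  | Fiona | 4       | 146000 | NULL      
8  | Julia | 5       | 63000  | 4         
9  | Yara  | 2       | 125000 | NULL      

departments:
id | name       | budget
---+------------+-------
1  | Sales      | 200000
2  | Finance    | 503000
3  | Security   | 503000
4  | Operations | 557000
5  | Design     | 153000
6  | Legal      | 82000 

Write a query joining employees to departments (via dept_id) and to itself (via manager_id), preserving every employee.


Two LEFT JOINs from the same base table employees: one to departments via dept_id, one to employees itself via manager_id. Both are LEFT so every employee is preserved.
Match against departments:
  - employee 1 (Ivan): dept_id=1 -> matches Sales
  - employee 2 (Aaron): dept_id=4 -> matches Operations
  - employee 3 (Jack): dept_id=NULL, no match -> kept with NULL
  - employee 4 (Chris): dept_id=NULL, no match -> kept with NULL
  - employee 5 (Eli): dept_id=6 -> matches Legal
  - employee 6 (Karen): dept_id=5 -> matches Design
  - employee 7 (Fiona): dept_id=4 -> matches Operations
  - employee 8 (Julia): dept_id=5 -> matches Design
  - employee 9 (Yara): dept_id=2 -> matches Finance
Match against employees (self):
  - employee 1 (Ivan): manager_id=NULL -> NULL
  - employee 2 (Aaron): manager_id=NULL -> NULL
  - employee 3 (Jack): manager_id=1 -> Ivan
  - employee 4 (Chris): manager_id=1 -> Ivan
  - employee 5 (Eli): manager_id=NULL -> NULL
  - employee 6 (Karen): manager_id=NULL -> NULL
  - employee 7 (Fiona): manager_id=NULL -> NULL
  - employee 8 (Julia): manager_id=4 -> Chris
  - employee 9 (Yara): manager_id=NULL -> NULL

SQL:
SELECT a.name, b.name AS department, c.name AS manager
FROM employees a
LEFT JOIN departments b ON a.dept_id = b.id
LEFT JOIN employees c ON a.manager_id = c.id

Result:
name  | department | manager
------+------------+--------
Ivan  | Sales      | NULL   
Aaron | Operations | NULL   
Jack  | NULL       | Ivan   
Chris | NULL       | Ivan   
Eli   | Legal      | NULL   
Karen | Design     | NULL   
Fiona | Operations | NULL   
Julia | Design     | Chris  
Yara  | Finance    | NULL   


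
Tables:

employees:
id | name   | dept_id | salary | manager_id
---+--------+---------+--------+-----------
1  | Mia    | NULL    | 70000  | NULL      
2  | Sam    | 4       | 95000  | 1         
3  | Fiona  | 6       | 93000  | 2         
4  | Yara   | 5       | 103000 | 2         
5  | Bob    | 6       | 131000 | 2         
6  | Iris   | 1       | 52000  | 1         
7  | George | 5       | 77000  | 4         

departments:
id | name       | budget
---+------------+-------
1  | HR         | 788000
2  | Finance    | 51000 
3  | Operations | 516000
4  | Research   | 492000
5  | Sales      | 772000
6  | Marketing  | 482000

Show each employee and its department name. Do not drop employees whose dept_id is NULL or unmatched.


LEFT JOIN keeps every row from employees (the left table); where dept_id has no match in departments, the department columns become NULL. Walk through each employee:
  - employee 1 (Mia): dept_id=NULL, no match -> kept with NULL
  - employee 2 (Sam): dept_id=4 -> matches Research
  - employee 3 (Fiona): dept_id=6 -> matches Marketing
  - employee 4 (Yara): dept_id=5 -> matches Sales
  - employee 5 (Bob): dept_id=6 -> matches Marketing
  - employee 6 (Iris): dept_id=1 -> matches HR
  - employee 7 (George): dept_id=5 -> matches Sales
All 7 rows appear; 1 has NULL department.

SQL:
SELECT a.name, b.name AS department
FROM employees a
LEFT JOIN departments b ON a.dept_id = b.id

Result:
name   | department
-------+-----------
Mia    | NULL      
Sam    | Research  
Fiona  | Marketing 
Yara   | Sales     
Bob    | Marketing 
Iris   | HR        
George | Sales     


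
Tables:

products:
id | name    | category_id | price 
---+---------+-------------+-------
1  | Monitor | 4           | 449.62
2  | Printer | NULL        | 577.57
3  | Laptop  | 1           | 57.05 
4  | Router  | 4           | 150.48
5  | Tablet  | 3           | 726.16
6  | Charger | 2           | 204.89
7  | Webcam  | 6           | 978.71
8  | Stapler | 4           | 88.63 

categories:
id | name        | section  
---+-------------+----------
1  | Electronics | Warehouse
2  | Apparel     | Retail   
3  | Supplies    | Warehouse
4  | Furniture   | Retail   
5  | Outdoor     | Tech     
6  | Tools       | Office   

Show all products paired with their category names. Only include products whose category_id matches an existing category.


INNER JOIN keeps only products rows whose category_id matches an id in categories. Walk through each product:
  - product 1 (Monitor): category_id=4 -> matches Furniture
  - product 2 (Printer): category_id=NULL, no match -> dropped
  - product 3 (Laptop): category_id=1 -> matches Electronics
  - product 4 (Router): category_id=4 -> matches Furniture
  - product 5 (Tablet): category_id=3 -> matches Supplies
  - product 6 (Charger): category_id=2 -> matches Apparel
  - product 7 (Webcam): category_id=6 -> matches Tools
  - product 8 (Stapler): category_id=4 -> matches Furniture
So 1 of 8 rows is dropped.

SQL:
SELECT a.name, b.name AS category
FROM products a
INNER JOIN categories b ON a.category_id = b.id

Result:
name    | category   
--------+------------
Monitor | Furniture  
Laptop  | Electronics
Router  | Furniture  
Tablet  | Supplies   
Charger | Apparel    
Webcam  | Tools      
Stapler | Furniture  


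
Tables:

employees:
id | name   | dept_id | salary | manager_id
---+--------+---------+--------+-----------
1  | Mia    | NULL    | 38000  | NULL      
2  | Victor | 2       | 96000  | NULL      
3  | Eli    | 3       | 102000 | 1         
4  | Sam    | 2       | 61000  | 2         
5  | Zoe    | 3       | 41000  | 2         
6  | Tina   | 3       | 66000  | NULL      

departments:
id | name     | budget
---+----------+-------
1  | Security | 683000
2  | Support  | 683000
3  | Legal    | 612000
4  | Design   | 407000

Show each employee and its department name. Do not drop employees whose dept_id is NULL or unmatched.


LEFT JOIN keeps every row from employees (the left table); where dept_id has no match in departments, the department columns become NULL. Walk through each employee:
  - employee 1 (Mia): dept_id=NULL, no match -> kept with NULL
  - employee 2 (Victor): dept_id=2 -> matches Support
  - employee 3 (Eli): dept_id=3 -> matches Legal
  - employee 4 (Sam): dept_id=2 -> matches Support
  - employee 5 (Zoe): dept_id=3 -> matches Legal
  - employee 6 (Tina): dept_id=3 -> matches Legal
All 6 rows appear; 1 has NULL department.

SQL:
SELECT a.name, b.name AS department
FROM employees a
LEFT JOIN departments b ON a.dept_id = b.id

Result:
name   | department
-------+-----------
Mia    | NULL      
Victor | Support   
Eli    | Legal     
Sam    | Support   
Zoe    | Legal     
Tina   | Legal     


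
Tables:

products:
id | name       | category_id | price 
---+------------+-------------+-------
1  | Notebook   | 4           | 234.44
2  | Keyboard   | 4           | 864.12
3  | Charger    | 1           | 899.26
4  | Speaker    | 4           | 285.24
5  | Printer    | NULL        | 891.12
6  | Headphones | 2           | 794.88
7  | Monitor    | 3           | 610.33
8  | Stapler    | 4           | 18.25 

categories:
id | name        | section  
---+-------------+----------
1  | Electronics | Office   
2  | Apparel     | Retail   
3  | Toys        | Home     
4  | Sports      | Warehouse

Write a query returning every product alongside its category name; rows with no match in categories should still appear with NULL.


LEFT JOIN keeps every row from products (the left table); where category_id has no match in categories, the category columns become NULL. Walk through each product:
  - product 1 (Notebook): category_id=4 -> matches Sports
  - product 2 (Keyboard): category_id=4 -> matches Sports
  - product 3 (Charger): category_id=1 -> matches Electronics
  - product 4 (Speaker): category_id=4 -> matches Sports
  - product 5 (Printer): category_id=NULL, no match -> kept with NULL
  - product 6 (Headphones): category_id=2 -> matches Apparel
  - product 7 (Monitor): category_id=3 -> matches Toys
  - product 8 (Stapler): category_id=4 -> matches Sports
All 8 rows appear; 1 has NULL category.

SQL:
SELECT a.name, b.name AS category
FROM products a
LEFT JOIN categories b ON a.category_id = b.id

Result:
name       | category   
-----------+------------
Notebook   | Sports     
Keyboard   | Sports     
Charger    | Electronics
Speaker    | Sports     
Printer    | NULL       
Headphones | Apparel    
Monitor    | Toys       
Stapler    | Sports     


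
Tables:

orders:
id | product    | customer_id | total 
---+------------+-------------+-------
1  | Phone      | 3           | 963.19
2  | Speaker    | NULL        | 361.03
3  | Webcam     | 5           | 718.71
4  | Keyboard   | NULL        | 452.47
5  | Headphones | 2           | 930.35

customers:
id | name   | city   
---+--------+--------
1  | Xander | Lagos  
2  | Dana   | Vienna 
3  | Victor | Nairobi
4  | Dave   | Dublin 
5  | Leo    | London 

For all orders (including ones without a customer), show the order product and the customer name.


LEFT JOIN keeps every row from orders (the left table); where customer_id has no match in customers, the customer columns become NULL. Walk through each order:
  - order 1 (Phone): customer_id=3 -> matches Victor
  - order 2 (Speaker): customer_id=NULL, no match -> kept with NULL
  - order 3 (Webcam): customer_id=5 -> matches Leo
  - order 4 (Keyboard): customer_id=NULL, no match -> kept with NULL
  - order 5 (Headphones): customer_id=2 -> matches Dana
All 5 rows appear; 2 have NULL customer.

SQL:
SELECT a.product, b.name AS customer
FROM orders a
LEFT JOIN customers b ON a.customer_id = b.id

Result:
product    | customer
-----------+---------
Phone      | Victor  
Speaker    | NULL    
Webcam     | Leo     
Keyboard   | NULL    
Headphones | Dana    


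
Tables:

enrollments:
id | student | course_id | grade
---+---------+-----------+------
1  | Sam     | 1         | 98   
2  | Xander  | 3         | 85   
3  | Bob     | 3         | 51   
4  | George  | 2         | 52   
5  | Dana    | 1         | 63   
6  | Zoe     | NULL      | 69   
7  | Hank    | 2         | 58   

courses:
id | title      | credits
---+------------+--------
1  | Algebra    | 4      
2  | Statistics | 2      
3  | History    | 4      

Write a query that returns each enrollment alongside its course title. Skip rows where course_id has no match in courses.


INNER JOIN keeps only enrollments rows whose course_id matches an id in courses. Walk through each enrollment:
  - enrollment 1 (Sam): course_id=1 -> matches Algebra
  - enrollment 2 (Xander): course_id=3 -> matches History
  - enrollment 3 (Bob): course_id=3 -> matches History
  - enrollment 4 (George): course_id=2 -> matches Statistics
  - enrollment 5 (Dana): course_id=1 -> matches Algebra
  - enrollment 6 (Zoe): course_id=NULL, no match -> dropped
  - enrollment 7 (Hank): course_id=2 -> matches Statistics
So 1 of 7 rows is dropped.

SQL:
SELECT a.student, b.title AS course
FROM enrollments a
INNER JOIN courses b ON a.course_id = b.id

Result:
student | course    
--------+-----------
Sam     | Algebra   
Xander  | History   
Bob     | History   
George  | Statistics
Dana    | Algebra   
Hank    | Statistics


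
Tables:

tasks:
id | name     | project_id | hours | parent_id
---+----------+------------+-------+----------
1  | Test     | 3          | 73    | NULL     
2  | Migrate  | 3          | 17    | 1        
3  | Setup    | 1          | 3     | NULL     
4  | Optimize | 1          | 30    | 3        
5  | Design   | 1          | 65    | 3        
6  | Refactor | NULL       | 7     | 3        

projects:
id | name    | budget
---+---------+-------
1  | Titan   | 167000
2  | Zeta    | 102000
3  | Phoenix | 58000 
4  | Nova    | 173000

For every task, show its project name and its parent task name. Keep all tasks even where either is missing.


Two LEFT JOINs from the same base table tasks: one to projects via project_id, one to tasks itself via parent_id. Both are LEFT so every task is preserved.
Match against projects:
  - task 1 (Test): project_id=3 -> matches Phoenix
  - task 2 (Migrate): project_id=3 -> matches Phoenix
  - task 3 (Setup): project_id=1 -> matches Titan
  - task 4 (Optimize): project_id=1 -> matches Titan
  - task 5 (Design): project_id=1 -> matches Titan
  - task 6 (Refactor): project_id=NULL, no match -> kept with NULL
Match against tasks (self):
  - task 1 (Test): parent_id=NULL -> NULL
  - task 2 (Migrate): parent_id=1 -> Test
  - task 3 (Setup): parent_id=NULL -> NULL
  - task 4 (Optimize): parent_id=3 -> Setup
  - task 5 (Design): parent_id=3 -> Setup
  - task 6 (Refactor): parent_id=3 -> Setup

SQL:
SELECT a.name, b.name AS project, c.name AS parent
FROM tasks a
LEFT JOIN projects b ON a.project_id = b.id
LEFT JOIN tasks c ON a.parent_id = c.id

Result:
name     | project | parent
---------+---------+-------
Test     | Phoenix | NULL  
Migrate  | Phoenix | Test  
Setup    | Titan   | NULL  
Optimize | Titan   | Setup 
Design   | Titan   | Setup 
Refactor | NULL    | Setup 


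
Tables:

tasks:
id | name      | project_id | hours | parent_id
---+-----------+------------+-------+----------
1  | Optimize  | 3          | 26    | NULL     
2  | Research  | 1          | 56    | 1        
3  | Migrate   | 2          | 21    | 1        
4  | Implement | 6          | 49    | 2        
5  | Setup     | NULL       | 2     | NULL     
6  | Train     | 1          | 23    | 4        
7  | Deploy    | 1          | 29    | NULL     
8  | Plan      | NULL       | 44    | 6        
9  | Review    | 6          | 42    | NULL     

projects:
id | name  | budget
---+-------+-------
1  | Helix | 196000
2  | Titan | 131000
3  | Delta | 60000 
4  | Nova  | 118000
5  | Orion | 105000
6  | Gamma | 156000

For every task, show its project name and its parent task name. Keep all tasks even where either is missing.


Two LEFT JOINs from the same base table tasks: one to projects via project_id, one to tasks itself via parent_id. Both are LEFT so every task is preserved.
Match against projects:
  - task 1 (Optimize): project_id=3 -> matches Delta
  - task 2 (Research): project_id=1 -> matches Helix
  - task 3 (Migrate): project_id=2 -> matches Titan
  - task 4 (Implement): project_id=6 -> matches Gamma
  - task 5 (Setup): project_id=NULL, no match -> kept with NULL
  - task 6 (Train): project_id=1 -> matches Helix
  - task 7 (Deploy): project_id=1 -> matches Helix
  - task 8 (Plan): project_id=NULL, no match -> kept with NULL
  - task 9 (Review): project_id=6 -> matches Gamma
Match against tasks (self):
  - task 1 (Optimize): parent_id=NULL -> NULL
  - task 2 (Research): parent_id=1 -> Optimize
  - task 3 (Migrate): parent_id=1 -> Optimize
  - task 4 (Implement): parent_id=2 -> Research
  - task 5 (Setup): parent_id=NULL -> NULL
  - task 6 (Train): parent_id=4 -> Implement
  - task 7 (Deploy): parent_id=NULL -> NULL
  - task 8 (Plan): parent_id=6 -> Train
  - task 9 (Review): parent_id=NULL -> NULL

SQL:
SELECT a.name, b.name AS project, c.name AS parent
FROM tasks a
LEFT JOIN projects b ON a.project_id = b.id
LEFT JOIN tasks c ON a.parent_id = c.id

Result:
name      | project | parent   
----------+---------+----------
Optimize  | Delta   | NULL     
Research  | Helix   | Optimize 
Migrate   | Titan   | Optimize 
Implement | Gamma   | Research 
Setup     | NULL    | NULL     
Train     | Helix   | Implement
Deploy    | Helix   | NULL     
Plan      | NULL    | Train    
Review    | Gamma   | NULL     


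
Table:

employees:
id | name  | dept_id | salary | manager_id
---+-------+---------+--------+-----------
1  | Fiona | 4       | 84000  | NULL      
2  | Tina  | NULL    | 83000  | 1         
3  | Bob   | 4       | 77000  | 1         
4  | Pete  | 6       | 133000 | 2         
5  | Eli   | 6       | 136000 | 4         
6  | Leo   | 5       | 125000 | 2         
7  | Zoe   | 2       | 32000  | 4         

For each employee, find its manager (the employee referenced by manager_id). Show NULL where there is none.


This is a self-join: employees is joined to a second copy of itself, matching each row's manager_id to another row's id. Use LEFT JOIN so rows with manager_id=NULL are kept.
  - employee 1 (Fiona): manager_id=NULL -> NULL
  - employee 2 (Tina): manager_id=1 -> Fiona
  - employee 3 (Bob): manager_id=1 -> Fiona
  - employee 4 (Pete): manager_id=2 -> Tina
  - employee 5 (Eli): manager_id=4 -> Pete
  - employee 6 (Leo): manager_id=2 -> Tina
  - employee 7 (Zoe): manager_id=4 -> Pete

SQL:
SELECT a.name AS item, b.name AS manager
FROM employees a
LEFT JOIN employees b ON a.manager_id = b.id

Result:
item  | manager
------+--------
Fiona | NULL   
Tina  | Fiona  
Bob   | Fiona  
Pete  | Tina   
Eli   | Pete   
Leo   | Tina   
Zoe   | Pete   


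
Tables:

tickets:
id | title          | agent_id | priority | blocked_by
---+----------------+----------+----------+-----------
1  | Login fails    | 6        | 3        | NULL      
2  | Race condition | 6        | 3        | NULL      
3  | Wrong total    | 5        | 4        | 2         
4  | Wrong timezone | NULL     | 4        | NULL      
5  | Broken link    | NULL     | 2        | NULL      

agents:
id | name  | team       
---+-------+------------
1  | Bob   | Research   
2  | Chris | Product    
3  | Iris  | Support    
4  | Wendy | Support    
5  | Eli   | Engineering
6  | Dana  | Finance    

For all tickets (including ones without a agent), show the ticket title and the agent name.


LEFT JOIN keeps every row from tickets (the left table); where agent_id has no match in agents, the agent columns become NULL. Walk through each ticket:
  - ticket 1 (Login fails): agent_id=6 -> matches Dana
  - ticket 2 (Race condition): agent_id=6 -> matches Dana
  - ticket 3 (Wrong total): agent_id=5 -> matches Eli
  - ticket 4 (Wrong timezone): agent_id=NULL, no match -> kept with NULL
  - ticket 5 (Broken link): agent_id=NULL, no match -> kept with NULL
All 5 rows appear; 2 have NULL agent.

SQL:
SELECT a.title, b.name AS agent
FROM tickets a
LEFT JOIN agents b ON a.agent_id = b.id

Result:
title          | agent
---------------+------
Login fails    | Dana 
Race condition | Dana 
Wrong total    | Eli  
Wrong timezone | NULL 
Broken link    | NULL 


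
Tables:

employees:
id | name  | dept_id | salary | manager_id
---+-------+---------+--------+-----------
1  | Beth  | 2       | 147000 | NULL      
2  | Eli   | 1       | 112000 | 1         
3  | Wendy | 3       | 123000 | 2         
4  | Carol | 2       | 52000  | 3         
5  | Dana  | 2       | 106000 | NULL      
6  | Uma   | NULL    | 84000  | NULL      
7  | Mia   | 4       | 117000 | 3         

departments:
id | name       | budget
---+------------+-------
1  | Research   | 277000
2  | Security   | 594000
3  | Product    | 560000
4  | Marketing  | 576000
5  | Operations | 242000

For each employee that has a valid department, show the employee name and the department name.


INNER JOIN keeps only employees rows whose dept_id matches an id in departments. Walk through each employee:
  - employee 1 (Beth): dept_id=2 -> matches Security
  - employee 2 (Eli): dept_id=1 -> matches Research
  - employee 3 (Wendy): dept_id=3 -> matches Product
  - employee 4 (Carol): dept_id=2 -> matches Security
  - employee 5 (Dana): dept_id=2 -> matches Security
  - employee 6 (Uma): dept_id=NULL, no match -> dropped
  - employee 7 (Mia): dept_id=4 -> matches Marketing
So 1 of 7 rows is dropped.

SQL:
SELECT a.name, b.name AS department
FROM employees a
INNER JOIN departments b ON a.dept_id = b.id

Result:
name  | department
------+-----------
Beth  | Security  
Eli   | Research  
Wendy | Product   
Carol | Security  
Dana  | Security  
Mia   | Marketing 


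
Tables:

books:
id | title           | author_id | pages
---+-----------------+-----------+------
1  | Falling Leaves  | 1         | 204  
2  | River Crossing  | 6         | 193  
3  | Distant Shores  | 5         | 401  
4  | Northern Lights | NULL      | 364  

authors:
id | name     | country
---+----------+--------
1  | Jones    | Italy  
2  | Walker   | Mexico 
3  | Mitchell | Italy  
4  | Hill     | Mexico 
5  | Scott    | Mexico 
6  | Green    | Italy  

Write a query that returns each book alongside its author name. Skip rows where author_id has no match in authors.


INNER JOIN keeps only books rows whose author_id matches an id in authors. Walk through each book:
  - book 1 (Falling Leaves): author_id=1 -> matches Jones
  - book 2 (River Crossing): author_id=6 -> matches Green
  - book 3 (Distant Shores): author_id=5 -> matches Scott
  - book 4 (Northern Lights): author_id=NULL, no match -> dropped
So 1 of 4 rows is dropped.

SQL:
SELECT a.title, b.name AS author
FROM books a
INNER JOIN authors b ON a.author_id = b.id

Result:
title          | author
---------------+-------
Falling Leaves | Jones 
River Crossing | Green 
Distant Shores | Scott 


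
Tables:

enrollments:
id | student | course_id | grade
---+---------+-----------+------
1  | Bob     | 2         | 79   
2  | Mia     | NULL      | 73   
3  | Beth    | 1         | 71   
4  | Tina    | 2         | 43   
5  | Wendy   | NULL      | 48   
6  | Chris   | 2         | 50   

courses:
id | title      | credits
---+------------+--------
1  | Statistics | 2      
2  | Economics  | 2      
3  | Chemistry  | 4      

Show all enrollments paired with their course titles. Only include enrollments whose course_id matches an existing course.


INNER JOIN keeps only enrollments rows whose course_id matches an id in courses. Walk through each enrollment:
  - enrollment 1 (Bob): course_id=2 -> matches Economics
  - enrollment 2 (Mia): course_id=NULL, no match -> dropped
  - enrollment 3 (Beth): course_id=1 -> matches Statistics
  - enrollment 4 (Tina): course_id=2 -> matches Economics
  - enrollment 5 (Wendy): course_id=NULL, no match -> dropped
  - enrollment 6 (Chris): course_id=2 -> matches Economics
So 2 of 6 rows are dropped.

SQL:
SELECT a.student, b.title AS course
FROM enrollments a
INNER JOIN courses b ON a.course_id = b.id

Result:
student | course    
--------+-----------
Bob     | Economics 
Beth    | Statistics
Tina    | Economics 
Chris   | Economics 
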